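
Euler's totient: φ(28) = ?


28 = 2^2 × 7
Prime factors: 2, 7
φ(28) = 28 × (1-1/2) × (1-1/7)
= 28 × 1/2 × 6/7 = 12

φ(28) = 12


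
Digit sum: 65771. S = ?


6 + 5 + 7 + 7 + 1 = 26


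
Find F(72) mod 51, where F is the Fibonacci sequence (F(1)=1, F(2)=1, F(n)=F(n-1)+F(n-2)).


F(k) mod 51 for k=1..72:
1, 1, 2, 3, 5, 8, 13, 21, 34, 4, 38, 42, 29, 20, 49, 18, 16, 34, 50, 33, 32, 14, 46, 9, 4, 13, 17, 30, 47, 26, 22, 48, 19, 16, 35, 0, 35, 35, 19, 3, 22, 25, 47, 21, 17, 38, 4, 42, 46, 37, 32, 18, 50, 17, 16, 33, 49, 31, 29, 9, 38, 47, 34, 30, 13, 43, 5, 48, 2, 50, 1, 0
F(72) mod 51 = 0


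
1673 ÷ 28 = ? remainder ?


1673 = 28 * 59 + 21
Check: 1652 + 21 = 1673

q = 59, r = 21


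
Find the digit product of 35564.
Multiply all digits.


3 × 5 × 5 × 6 × 4 = 1800


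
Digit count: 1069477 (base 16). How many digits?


1069477 in base 16 = 1051A5
Number of digits = 6

6 digits (base 16)


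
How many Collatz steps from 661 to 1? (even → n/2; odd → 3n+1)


661 → 1984 → 992 → 496 → 248 → 124 → 62 → 31 → 94 → 47 → 142 → 71 → 214 → 107 → 322 → 161 → 484 → 242 → 121 → 364 → 182 → 91 → 274 → 137 → 412 → 206 → 103 → 310 → 155 → 466 → 233 → 700 → 350 → 175 → 526 → 263 → 790 → 395 → 1186 → 593 → 1780 → 890 → 445 → 1336 → 668 → 334 → 167 → 502 → 251 → 754 → 377 → 1132 → 566 → 283 → 850 → 425 → 1276 → 638 → 319 → 958 → 479 → 1438 → 719 → 2158 → 1079 → 3238 → 1619 → 4858 → 2429 → 7288 → 3644 → 1822 → 911 → 2734 → 1367 → 4102 → 2051 → 6154 → 3077 → 9232 → 4616 → 2308 → 1154 → 577 → 1732 → 866 → 433 → 1300 → 650 → 325 → 976 → 488 → 244 → 122 → 61 → 184 → 92 → 46 → 23 → 70 → 35 → 106 → 53 → 160 → 80 → 40 → 20 → 10 → 5 → 16 → 8 → 4 → 2 → 1
Total steps = 113

113 steps


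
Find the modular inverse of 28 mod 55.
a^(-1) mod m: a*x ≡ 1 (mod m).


Use the extended Euclidean algorithm on (55, 28); each row r = 55*s + 28*t:
r=55, s=1, t=0
r=28, s=0, t=1
q=1: r=27, s=1, t=-1   [55*(1) + 28*(-1) = 27]
q=1: r=1, s=-1, t=2   [55*(-1) + 28*(2) = 1]
q=27: r=0, s=28, t=-55   [55*(28) + 28*(-55) = 0]
GCD = 1 with t = 2, so 28*(2) ≡ 1 (mod 55)
Inverse = 2 mod 55 = 2
Check: 28 * 2 = 56 ≡ 1 (mod 55)

28^(-1) ≡ 2 (mod 55)


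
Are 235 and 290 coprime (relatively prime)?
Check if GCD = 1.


Euclidean algorithm:
290 = 1 * 235 + 55
235 = 4 * 55 + 15
55 = 3 * 15 + 10
15 = 1 * 10 + 5
10 = 2 * 5 + 0
GCD(235, 290) = 5

No, not coprime (GCD = 5)


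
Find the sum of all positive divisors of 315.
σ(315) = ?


Divisors of 315: 1, 3, 5, 7, 9, 15, 21, 35, 45, 63, 105, 315
Sum = 1 + 3 + 5 + 7 + 9 + 15 + 21 + 35 + 45 + 63 + 105 + 315 = 624

σ(315) = 624


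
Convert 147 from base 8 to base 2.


147 (base 8) = 103 (decimal)
103 (decimal) = 1100111 (base 2)


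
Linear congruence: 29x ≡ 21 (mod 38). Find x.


GCD(29, 38) = 1, unique solution
a^(-1) mod 38 = 21
x = 21 * 21 mod 38 = 23

x ≡ 23 (mod 38)


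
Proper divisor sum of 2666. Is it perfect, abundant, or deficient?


Proper divisors: 1, 2, 31, 43, 62, 86, 1333
Sum = 1 + 2 + 31 + 43 + 62 + 86 + 1333 = 1558
1558 < 2666 → deficient

s(2666) = 1558 (deficient)


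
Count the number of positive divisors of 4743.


4743 = 3^2 × 17^1 × 31^1
d(4743) = (2+1) × (1+1) × (1+1) = 12

12 divisors


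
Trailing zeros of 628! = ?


floor(628/5) = 125
floor(628/25) = 25
floor(628/125) = 5
floor(628/625) = 1
Total = 156

156 trailing zeros


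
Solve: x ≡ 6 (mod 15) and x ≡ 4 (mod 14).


M = 15*14 = 210
M1 = M/15 = 14, M2 = M/14 = 15
M1^(-1) mod 15 = 14, M2^(-1) mod 14 = 1
x = 6*14*14 + 4*15*1 = 1236
1236 mod 210 = 186
Check: 186 mod 15 = 6 ✓, 186 mod 14 = 4 ✓

x ≡ 186 (mod 210)


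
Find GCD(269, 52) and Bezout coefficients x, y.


Tabular extended Euclidean (each row: r = 269*s + 52*t):
r=269, s=1, t=0
r=52, s=0, t=1
q=5: r=9, s=1, t=-5   [269*(1) + 52*(-5) = 9]
q=5: r=7, s=-5, t=26   [269*(-5) + 52*(26) = 7]
q=1: r=2, s=6, t=-31   [269*(6) + 52*(-31) = 2]
q=3: r=1, s=-23, t=119   [269*(-23) + 52*(119) = 1]
q=2: r=0, s=52, t=-269   [269*(52) + 52*(-269) = 0]
GCD = 1; from the row with r=1: x=-23, y=119
Check: 269*(-23) + 52*(119) = -6187 + 6188 = 1

GCD = 1, x = -23, y = 119


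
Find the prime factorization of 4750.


4750 / 2 = 2375
2375 / 5 = 475
475 / 5 = 95
95 / 5 = 19
19 / 19 = 1
4750 = 2 × 5^3 × 19


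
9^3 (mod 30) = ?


9^1 mod 30 = 9
9^2 mod 30 = 21
9^3 mod 30 = 9


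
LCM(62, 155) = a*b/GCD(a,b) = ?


GCD(62, 155) = 31
LCM = 62*155/31 = 9610/31 = 310

LCM = 310


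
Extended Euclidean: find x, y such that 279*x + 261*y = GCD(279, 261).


Tabular extended Euclidean (each row: r = 279*s + 261*t):
r=279, s=1, t=0
r=261, s=0, t=1
q=1: r=18, s=1, t=-1   [279*(1) + 261*(-1) = 18]
q=14: r=9, s=-14, t=15   [279*(-14) + 261*(15) = 9]
q=2: r=0, s=29, t=-31   [279*(29) + 261*(-31) = 0]
GCD = 9; from the row with r=9: x=-14, y=15
Check: 279*(-14) + 261*(15) = -3906 + 3915 = 9

GCD = 9, x = -14, y = 15


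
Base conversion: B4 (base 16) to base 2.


B4 (base 16) = 180 (decimal)
180 (decimal) = 10110100 (base 2)


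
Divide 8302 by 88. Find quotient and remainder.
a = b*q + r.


8302 = 88 * 94 + 30
Check: 8272 + 30 = 8302

q = 94, r = 30


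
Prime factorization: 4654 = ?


4654 / 2 = 2327
2327 / 13 = 179
179 / 179 = 1
4654 = 2 × 13 × 179


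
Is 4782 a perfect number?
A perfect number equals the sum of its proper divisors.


Proper divisors of 4782: 1, 2, 3, 6, 797, 1594, 2391
Sum = 1 + 2 + 3 + 6 + 797 + 1594 + 2391 = 4794

No, 4782 is not perfect (4794 ≠ 4782)


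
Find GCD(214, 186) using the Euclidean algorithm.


214 = 1 * 186 + 28
186 = 6 * 28 + 18
28 = 1 * 18 + 10
18 = 1 * 10 + 8
10 = 1 * 8 + 2
8 = 4 * 2 + 0
GCD = 2


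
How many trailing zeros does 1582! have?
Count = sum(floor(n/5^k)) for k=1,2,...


floor(1582/5) = 316
floor(1582/25) = 63
floor(1582/125) = 12
floor(1582/625) = 2
Total = 393

393 trailing zeros


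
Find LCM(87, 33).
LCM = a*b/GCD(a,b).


GCD(87, 33) = 3
LCM = 87*33/3 = 2871/3 = 957

LCM = 957


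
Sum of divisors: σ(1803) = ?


Divisors of 1803: 1, 3, 601, 1803
Sum = 1 + 3 + 601 + 1803 = 2408

σ(1803) = 2408


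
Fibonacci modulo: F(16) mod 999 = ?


F(k) mod 999 for k=1..16:
1, 1, 2, 3, 5, 8, 13, 21, 34, 55, 89, 144, 233, 377, 610, 987
F(16) mod 999 = 987


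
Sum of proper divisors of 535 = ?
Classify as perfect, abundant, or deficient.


Proper divisors: 1, 5, 107
Sum = 1 + 5 + 107 = 113
113 < 535 → deficient

s(535) = 113 (deficient)


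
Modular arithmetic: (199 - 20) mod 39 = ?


199 - 20 = 179
179 mod 39 = 23


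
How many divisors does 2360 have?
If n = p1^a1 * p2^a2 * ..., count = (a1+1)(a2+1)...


2360 = 2^3 × 5^1 × 59^1
d(2360) = (3+1) × (1+1) × (1+1) = 16

16 divisors


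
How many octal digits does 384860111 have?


384860111 in base 8 = 2674077717
Number of digits = 10

10 digits (base 8)


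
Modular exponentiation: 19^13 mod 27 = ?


19^1 mod 27 = 19
19^2 mod 27 = 10
19^3 mod 27 = 1
19^4 mod 27 = 19
19^5 mod 27 = 10
19^6 mod 27 = 1
19^7 mod 27 = 19
19^8 mod 27 = 10
19^9 mod 27 = 1
19^10 mod 27 = 19
19^11 mod 27 = 10
19^12 mod 27 = 1
19^13 mod 27 = 19


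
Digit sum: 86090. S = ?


8 + 6 + 0 + 9 + 0 = 23


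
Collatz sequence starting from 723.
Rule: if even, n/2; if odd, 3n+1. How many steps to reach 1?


723 → 2170 → 1085 → 3256 → 1628 → 814 → 407 → 1222 → 611 → 1834 → 917 → 2752 → 1376 → 688 → 344 → 172 → 86 → 43 → 130 → 65 → 196 → 98 → 49 → 148 → 74 → 37 → 112 → 56 → 28 → 14 → 7 → 22 → 11 → 34 → 17 → 52 → 26 → 13 → 40 → 20 → 10 → 5 → 16 → 8 → 4 → 2 → 1
Total steps = 46

46 steps


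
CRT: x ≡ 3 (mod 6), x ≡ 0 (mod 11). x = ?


M = 6*11 = 66
M1 = M/6 = 11, M2 = M/11 = 6
M1^(-1) mod 6 = 5, M2^(-1) mod 11 = 2
x = 3*11*5 + 0*6*2 = 165
165 mod 66 = 33
Check: 33 mod 6 = 3 ✓, 33 mod 11 = 0 ✓

x ≡ 33 (mod 66)


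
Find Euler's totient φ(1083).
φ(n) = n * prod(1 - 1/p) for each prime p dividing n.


1083 = 3 × 19^2
Prime factors: 3, 19
φ(1083) = 1083 × (1-1/3) × (1-1/19)
= 1083 × 2/3 × 18/19 = 684

φ(1083) = 684


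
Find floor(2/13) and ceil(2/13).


2/13 = 0.1538
floor = 0
ceil = 1

floor = 0, ceil = 1


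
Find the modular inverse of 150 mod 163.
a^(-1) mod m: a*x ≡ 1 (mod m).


Use the extended Euclidean algorithm on (163, 150); each row r = 163*s + 150*t:
r=163, s=1, t=0
r=150, s=0, t=1
q=1: r=13, s=1, t=-1   [163*(1) + 150*(-1) = 13]
q=11: r=7, s=-11, t=12   [163*(-11) + 150*(12) = 7]
q=1: r=6, s=12, t=-13   [163*(12) + 150*(-13) = 6]
q=1: r=1, s=-23, t=25   [163*(-23) + 150*(25) = 1]
q=6: r=0, s=150, t=-163   [163*(150) + 150*(-163) = 0]
GCD = 1 with t = 25, so 150*(25) ≡ 1 (mod 163)
Inverse = 25 mod 163 = 25
Check: 150 * 25 = 3750 ≡ 1 (mod 163)

150^(-1) ≡ 25 (mod 163)


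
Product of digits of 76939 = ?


7 × 6 × 9 × 3 × 9 = 10206


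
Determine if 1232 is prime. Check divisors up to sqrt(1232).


1232 / 2 = 616 (exact division)
1232 is NOT prime.

No, 1232 is not prime


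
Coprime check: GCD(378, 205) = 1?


Euclidean algorithm:
378 = 1 * 205 + 173
205 = 1 * 173 + 32
173 = 5 * 32 + 13
32 = 2 * 13 + 6
13 = 2 * 6 + 1
6 = 6 * 1 + 0
GCD(378, 205) = 1

Yes, coprime (GCD = 1)


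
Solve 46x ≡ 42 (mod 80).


GCD(46, 80) = 2 divides 42
Divide: 23x ≡ 21 (mod 40)
x ≡ 27 (mod 40)


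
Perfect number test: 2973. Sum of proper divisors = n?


Proper divisors of 2973: 1, 3, 991
Sum = 1 + 3 + 991 = 995

No, 2973 is not perfect (995 ≠ 2973)


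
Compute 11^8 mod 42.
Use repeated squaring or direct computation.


11^1 mod 42 = 11
11^2 mod 42 = 37
11^3 mod 42 = 29
11^4 mod 42 = 25
11^5 mod 42 = 23
11^6 mod 42 = 1
11^7 mod 42 = 11
11^8 mod 42 = 37


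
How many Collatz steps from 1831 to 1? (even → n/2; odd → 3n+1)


1831 → 5494 → 2747 → 8242 → 4121 → 12364 → 6182 → 3091 → 9274 → 4637 → 13912 → 6956 → 3478 → 1739 → 5218 → 2609 → 7828 → 3914 → 1957 → 5872 → 2936 → 1468 → 734 → 367 → 1102 → 551 → 1654 → 827 → 2482 → 1241 → 3724 → 1862 → 931 → 2794 → 1397 → 4192 → 2096 → 1048 → 524 → 262 → 131 → 394 → 197 → 592 → 296 → 148 → 74 → 37 → 112 → 56 → 28 → 14 → 7 → 22 → 11 → 34 → 17 → 52 → 26 → 13 → 40 → 20 → 10 → 5 → 16 → 8 → 4 → 2 → 1
Total steps = 68

68 steps


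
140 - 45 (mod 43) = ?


140 - 45 = 95
95 mod 43 = 9


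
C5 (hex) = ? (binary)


C5 (base 16) = 197 (decimal)
197 (decimal) = 11000101 (base 2)


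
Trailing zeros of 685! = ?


floor(685/5) = 137
floor(685/25) = 27
floor(685/125) = 5
floor(685/625) = 1
Total = 170

170 trailing zeros


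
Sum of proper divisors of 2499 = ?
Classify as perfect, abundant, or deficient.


Proper divisors: 1, 3, 7, 17, 21, 49, 51, 119, 147, 357, 833
Sum = 1 + 3 + 7 + 17 + 21 + 49 + 51 + 119 + 147 + 357 + 833 = 1605
1605 < 2499 → deficient

s(2499) = 1605 (deficient)


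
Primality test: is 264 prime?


264 / 2 = 132 (exact division)
264 is NOT prime.

No, 264 is not prime


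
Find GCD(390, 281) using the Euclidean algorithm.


390 = 1 * 281 + 109
281 = 2 * 109 + 63
109 = 1 * 63 + 46
63 = 1 * 46 + 17
46 = 2 * 17 + 12
17 = 1 * 12 + 5
12 = 2 * 5 + 2
5 = 2 * 2 + 1
2 = 2 * 1 + 0
GCD = 1


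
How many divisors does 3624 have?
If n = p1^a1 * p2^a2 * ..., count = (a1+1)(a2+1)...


3624 = 2^3 × 3^1 × 151^1
d(3624) = (3+1) × (1+1) × (1+1) = 16

16 divisors


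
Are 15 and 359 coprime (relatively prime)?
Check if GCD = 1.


Euclidean algorithm:
359 = 23 * 15 + 14
15 = 1 * 14 + 1
14 = 14 * 1 + 0
GCD(15, 359) = 1

Yes, coprime (GCD = 1)


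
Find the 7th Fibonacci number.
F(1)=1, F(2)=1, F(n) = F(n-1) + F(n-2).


Sequence: 1, 1, 2, 3, 5, 8, 13
F(7) = 13


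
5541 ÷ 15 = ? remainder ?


5541 = 15 * 369 + 6
Check: 5535 + 6 = 5541

q = 369, r = 6


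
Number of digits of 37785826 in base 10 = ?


37785826 has 8 digits in base 10
floor(log10(37785826)) + 1 = floor(7.5773) + 1 = 8

8 digits (base 10)


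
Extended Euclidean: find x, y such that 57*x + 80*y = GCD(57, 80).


Tabular extended Euclidean (each row: r = 57*s + 80*t):
r=57, s=1, t=0
r=80, s=0, t=1
q=0: r=57, s=1, t=0   [57*(1) + 80*(0) = 57]
q=1: r=23, s=-1, t=1   [57*(-1) + 80*(1) = 23]
q=2: r=11, s=3, t=-2   [57*(3) + 80*(-2) = 11]
q=2: r=1, s=-7, t=5   [57*(-7) + 80*(5) = 1]
q=11: r=0, s=80, t=-57   [57*(80) + 80*(-57) = 0]
GCD = 1; from the row with r=1: x=-7, y=5
Check: 57*(-7) + 80*(5) = -399 + 400 = 1

GCD = 1, x = -7, y = 5


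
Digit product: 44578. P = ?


4 × 4 × 5 × 7 × 8 = 4480


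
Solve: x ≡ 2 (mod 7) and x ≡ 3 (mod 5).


M = 7*5 = 35
M1 = M/7 = 5, M2 = M/5 = 7
M1^(-1) mod 7 = 3, M2^(-1) mod 5 = 3
x = 2*5*3 + 3*7*3 = 93
93 mod 35 = 23
Check: 23 mod 7 = 2 ✓, 23 mod 5 = 3 ✓

x ≡ 23 (mod 35)


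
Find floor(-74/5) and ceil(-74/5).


-74/5 = -14.8000
floor = -15
ceil = -14

floor = -15, ceil = -14


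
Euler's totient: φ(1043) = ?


1043 = 7 × 149
Prime factors: 7, 149
φ(1043) = 1043 × (1-1/7) × (1-1/149)
= 1043 × 6/7 × 148/149 = 888

φ(1043) = 888


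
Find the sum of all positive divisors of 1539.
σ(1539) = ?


Divisors of 1539: 1, 3, 9, 19, 27, 57, 81, 171, 513, 1539
Sum = 1 + 3 + 9 + 19 + 27 + 57 + 81 + 171 + 513 + 1539 = 2420

σ(1539) = 2420


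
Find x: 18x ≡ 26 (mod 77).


GCD(18, 77) = 1, unique solution
a^(-1) mod 77 = 30
x = 30 * 26 mod 77 = 10

x ≡ 10 (mod 77)


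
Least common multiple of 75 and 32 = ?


GCD(75, 32) = 1
LCM = 75*32/1 = 2400/1 = 2400

LCM = 2400


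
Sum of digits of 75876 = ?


7 + 5 + 8 + 7 + 6 = 33


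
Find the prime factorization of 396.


396 / 2 = 198
198 / 2 = 99
99 / 3 = 33
33 / 3 = 11
11 / 11 = 1
396 = 2^2 × 3^2 × 11


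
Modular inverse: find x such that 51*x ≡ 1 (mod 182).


Use the extended Euclidean algorithm on (182, 51); each row r = 182*s + 51*t:
r=182, s=1, t=0
r=51, s=0, t=1
q=3: r=29, s=1, t=-3   [182*(1) + 51*(-3) = 29]
q=1: r=22, s=-1, t=4   [182*(-1) + 51*(4) = 22]
q=1: r=7, s=2, t=-7   [182*(2) + 51*(-7) = 7]
q=3: r=1, s=-7, t=25   [182*(-7) + 51*(25) = 1]
q=7: r=0, s=51, t=-182   [182*(51) + 51*(-182) = 0]
GCD = 1 with t = 25, so 51*(25) ≡ 1 (mod 182)
Inverse = 25 mod 182 = 25
Check: 51 * 25 = 1275 ≡ 1 (mod 182)

51^(-1) ≡ 25 (mod 182)


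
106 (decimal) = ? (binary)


106 (base 10) = 106 (decimal)
106 (decimal) = 1101010 (base 2)


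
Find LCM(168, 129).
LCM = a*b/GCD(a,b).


GCD(168, 129) = 3
LCM = 168*129/3 = 21672/3 = 7224

LCM = 7224


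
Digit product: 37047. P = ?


3 × 7 × 0 × 4 × 7 = 0


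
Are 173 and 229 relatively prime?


Euclidean algorithm:
229 = 1 * 173 + 56
173 = 3 * 56 + 5
56 = 11 * 5 + 1
5 = 5 * 1 + 0
GCD(173, 229) = 1

Yes, coprime (GCD = 1)


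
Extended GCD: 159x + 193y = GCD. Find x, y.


Tabular extended Euclidean (each row: r = 159*s + 193*t):
r=159, s=1, t=0
r=193, s=0, t=1
q=0: r=159, s=1, t=0   [159*(1) + 193*(0) = 159]
q=1: r=34, s=-1, t=1   [159*(-1) + 193*(1) = 34]
q=4: r=23, s=5, t=-4   [159*(5) + 193*(-4) = 23]
q=1: r=11, s=-6, t=5   [159*(-6) + 193*(5) = 11]
q=2: r=1, s=17, t=-14   [159*(17) + 193*(-14) = 1]
q=11: r=0, s=-193, t=159   [159*(-193) + 193*(159) = 0]
GCD = 1; from the row with r=1: x=17, y=-14
Check: 159*(17) + 193*(-14) = 2703 - 2702 = 1

GCD = 1, x = 17, y = -14


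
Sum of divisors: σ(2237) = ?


Divisors of 2237: 1, 2237
Sum = 1 + 2237 = 2238

σ(2237) = 2238


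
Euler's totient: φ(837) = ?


837 = 3^3 × 31
Prime factors: 3, 31
φ(837) = 837 × (1-1/3) × (1-1/31)
= 837 × 2/3 × 30/31 = 540

φ(837) = 540


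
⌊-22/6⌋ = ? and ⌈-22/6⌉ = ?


-22/6 = -3.6667
floor = -4
ceil = -3

floor = -4, ceil = -3


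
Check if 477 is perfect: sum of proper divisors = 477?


Proper divisors of 477: 1, 3, 9, 53, 159
Sum = 1 + 3 + 9 + 53 + 159 = 225

No, 477 is not perfect (225 ≠ 477)


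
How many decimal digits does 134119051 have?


134119051 has 9 digits in base 10
floor(log10(134119051)) + 1 = floor(8.1275) + 1 = 9

9 digits (base 10)


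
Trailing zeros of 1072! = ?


floor(1072/5) = 214
floor(1072/25) = 42
floor(1072/125) = 8
floor(1072/625) = 1
Total = 265

265 trailing zeros


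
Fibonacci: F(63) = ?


Sequence: 1, 1, 2, 3, 5, 8, 13, 21, 34, 55, 89, 144, 233, 377, 610, 987, 1597, 2584, 4181, 6765, 10946, 17711, 28657, 46368, 75025, 121393, 196418, 317811, 514229, 832040, 1346269, 2178309, 3524578, 5702887, 9227465, 14930352, 24157817, 39088169, 63245986, 102334155, 165580141, 267914296, 433494437, 701408733, 1134903170, 1836311903, 2971215073, 4807526976, 7778742049, 12586269025, 20365011074, 32951280099, 53316291173, 86267571272, 139583862445, 225851433717, 365435296162, 591286729879, 956722026041, 1548008755920, 2504730781961, 4052739537881, 6557470319842
F(63) = 6557470319842


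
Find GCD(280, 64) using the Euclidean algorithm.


280 = 4 * 64 + 24
64 = 2 * 24 + 16
24 = 1 * 16 + 8
16 = 2 * 8 + 0
GCD = 8


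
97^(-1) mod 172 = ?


Use the extended Euclidean algorithm on (172, 97); each row r = 172*s + 97*t:
r=172, s=1, t=0
r=97, s=0, t=1
q=1: r=75, s=1, t=-1   [172*(1) + 97*(-1) = 75]
q=1: r=22, s=-1, t=2   [172*(-1) + 97*(2) = 22]
q=3: r=9, s=4, t=-7   [172*(4) + 97*(-7) = 9]
q=2: r=4, s=-9, t=16   [172*(-9) + 97*(16) = 4]
q=2: r=1, s=22, t=-39   [172*(22) + 97*(-39) = 1]
q=4: r=0, s=-97, t=172   [172*(-97) + 97*(172) = 0]
GCD = 1 with t = -39, so 97*(-39) ≡ 1 (mod 172)
Inverse = -39 mod 172 = 133
Check: 97 * 133 = 12901 ≡ 1 (mod 172)

97^(-1) ≡ 133 (mod 172)


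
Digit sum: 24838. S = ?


2 + 4 + 8 + 3 + 8 = 25


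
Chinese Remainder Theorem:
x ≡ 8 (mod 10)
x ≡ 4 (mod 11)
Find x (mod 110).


M = 10*11 = 110
M1 = M/10 = 11, M2 = M/11 = 10
M1^(-1) mod 10 = 1, M2^(-1) mod 11 = 10
x = 8*11*1 + 4*10*10 = 488
488 mod 110 = 48
Check: 48 mod 10 = 8 ✓, 48 mod 11 = 4 ✓

x ≡ 48 (mod 110)


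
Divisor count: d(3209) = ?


3209 = 3209^1
d(3209) = (1+1) = 2

2 divisors


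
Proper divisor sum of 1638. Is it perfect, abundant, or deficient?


Proper divisors: 1, 2, 3, 6, 7, 9, 13, 14, 18, 21, 26, 39, 42, 63, 78, 91, 117, 126, 182, 234, 273, 546, 819
Sum = 1 + 2 + 3 + 6 + 7 + 9 + 13 + 14 + 18 + 21 + 26 + 39 + 42 + 63 + 78 + 91 + 117 + 126 + 182 + 234 + 273 + 546 + 819 = 2730
2730 > 1638 → abundant

s(1638) = 2730 (abundant)


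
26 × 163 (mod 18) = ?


26 × 163 = 4238
4238 mod 18 = 8


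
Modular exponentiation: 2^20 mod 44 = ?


2^1 mod 44 = 2
2^2 mod 44 = 4
2^3 mod 44 = 8
2^4 mod 44 = 16
2^5 mod 44 = 32
2^6 mod 44 = 20
2^7 mod 44 = 40
2^8 mod 44 = 36
2^9 mod 44 = 28
2^10 mod 44 = 12
2^11 mod 44 = 24
2^12 mod 44 = 4
2^13 mod 44 = 8
2^14 mod 44 = 16
2^15 mod 44 = 32
2^16 mod 44 = 20
2^17 mod 44 = 40
2^18 mod 44 = 36
2^19 mod 44 = 28
2^20 mod 44 = 12


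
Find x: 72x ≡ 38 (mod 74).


GCD(72, 74) = 2 divides 38
Divide: 36x ≡ 19 (mod 37)
x ≡ 18 (mod 37)


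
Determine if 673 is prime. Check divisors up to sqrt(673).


Check divisors up to sqrt(673) = 25.9422
No divisors found.
673 is prime.

Yes, 673 is prime


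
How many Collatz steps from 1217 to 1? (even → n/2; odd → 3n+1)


1217 → 3652 → 1826 → 913 → 2740 → 1370 → 685 → 2056 → 1028 → 514 → 257 → 772 → 386 → 193 → 580 → 290 → 145 → 436 → 218 → 109 → 328 → 164 → 82 → 41 → 124 → 62 → 31 → 94 → 47 → 142 → 71 → 214 → 107 → 322 → 161 → 484 → 242 → 121 → 364 → 182 → 91 → 274 → 137 → 412 → 206 → 103 → 310 → 155 → 466 → 233 → 700 → 350 → 175 → 526 → 263 → 790 → 395 → 1186 → 593 → 1780 → 890 → 445 → 1336 → 668 → 334 → 167 → 502 → 251 → 754 → 377 → 1132 → 566 → 283 → 850 → 425 → 1276 → 638 → 319 → 958 → 479 → 1438 → 719 → 2158 → 1079 → 3238 → 1619 → 4858 → 2429 → 7288 → 3644 → 1822 → 911 → 2734 → 1367 → 4102 → 2051 → 6154 → 3077 → 9232 → 4616 → 2308 → 1154 → 577 → 1732 → 866 → 433 → 1300 → 650 → 325 → 976 → 488 → 244 → 122 → 61 → 184 → 92 → 46 → 23 → 70 → 35 → 106 → 53 → 160 → 80 → 40 → 20 → 10 → 5 → 16 → 8 → 4 → 2 → 1
Total steps = 132

132 steps


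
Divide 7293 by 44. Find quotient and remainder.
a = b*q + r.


7293 = 44 * 165 + 33
Check: 7260 + 33 = 7293

q = 165, r = 33


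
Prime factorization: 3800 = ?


3800 / 2 = 1900
1900 / 2 = 950
950 / 2 = 475
475 / 5 = 95
95 / 5 = 19
19 / 19 = 1
3800 = 2^3 × 5^2 × 19


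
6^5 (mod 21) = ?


6^1 mod 21 = 6
6^2 mod 21 = 15
6^3 mod 21 = 6
6^4 mod 21 = 15
6^5 mod 21 = 6


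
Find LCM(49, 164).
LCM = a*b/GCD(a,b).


GCD(49, 164) = 1
LCM = 49*164/1 = 8036/1 = 8036

LCM = 8036


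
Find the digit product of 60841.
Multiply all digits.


6 × 0 × 8 × 4 × 1 = 0


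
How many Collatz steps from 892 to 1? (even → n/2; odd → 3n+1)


892 → 446 → 223 → 670 → 335 → 1006 → 503 → 1510 → 755 → 2266 → 1133 → 3400 → 1700 → 850 → 425 → 1276 → 638 → 319 → 958 → 479 → 1438 → 719 → 2158 → 1079 → 3238 → 1619 → 4858 → 2429 → 7288 → 3644 → 1822 → 911 → 2734 → 1367 → 4102 → 2051 → 6154 → 3077 → 9232 → 4616 → 2308 → 1154 → 577 → 1732 → 866 → 433 → 1300 → 650 → 325 → 976 → 488 → 244 → 122 → 61 → 184 → 92 → 46 → 23 → 70 → 35 → 106 → 53 → 160 → 80 → 40 → 20 → 10 → 5 → 16 → 8 → 4 → 2 → 1
Total steps = 72

72 steps


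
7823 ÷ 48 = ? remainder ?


7823 = 48 * 162 + 47
Check: 7776 + 47 = 7823

q = 162, r = 47


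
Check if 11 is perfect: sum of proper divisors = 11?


Proper divisors of 11: 1
Sum = 1 = 1

No, 11 is not perfect (1 ≠ 11)


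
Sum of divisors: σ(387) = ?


Divisors of 387: 1, 3, 9, 43, 129, 387
Sum = 1 + 3 + 9 + 43 + 129 + 387 = 572

σ(387) = 572


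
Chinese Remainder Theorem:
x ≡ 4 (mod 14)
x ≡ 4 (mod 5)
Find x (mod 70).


M = 14*5 = 70
M1 = M/14 = 5, M2 = M/5 = 14
M1^(-1) mod 14 = 3, M2^(-1) mod 5 = 4
x = 4*5*3 + 4*14*4 = 284
284 mod 70 = 4
Check: 4 mod 14 = 4 ✓, 4 mod 5 = 4 ✓

x ≡ 4 (mod 70)


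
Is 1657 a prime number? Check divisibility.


Check divisors up to sqrt(1657) = 40.7063
No divisors found.
1657 is prime.

Yes, 1657 is prime


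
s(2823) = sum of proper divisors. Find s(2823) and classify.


Proper divisors: 1, 3, 941
Sum = 1 + 3 + 941 = 945
945 < 2823 → deficient

s(2823) = 945 (deficient)


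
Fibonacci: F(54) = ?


Sequence: 1, 1, 2, 3, 5, 8, 13, 21, 34, 55, 89, 144, 233, 377, 610, 987, 1597, 2584, 4181, 6765, 10946, 17711, 28657, 46368, 75025, 121393, 196418, 317811, 514229, 832040, 1346269, 2178309, 3524578, 5702887, 9227465, 14930352, 24157817, 39088169, 63245986, 102334155, 165580141, 267914296, 433494437, 701408733, 1134903170, 1836311903, 2971215073, 4807526976, 7778742049, 12586269025, 20365011074, 32951280099, 53316291173, 86267571272
F(54) = 86267571272


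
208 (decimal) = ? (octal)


208 (base 10) = 208 (decimal)
208 (decimal) = 320 (base 8)


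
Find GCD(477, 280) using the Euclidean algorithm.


477 = 1 * 280 + 197
280 = 1 * 197 + 83
197 = 2 * 83 + 31
83 = 2 * 31 + 21
31 = 1 * 21 + 10
21 = 2 * 10 + 1
10 = 10 * 1 + 0
GCD = 1


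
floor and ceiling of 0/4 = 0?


0/4 = 0
floor = 0
ceil = 0

floor = 0, ceil = 0


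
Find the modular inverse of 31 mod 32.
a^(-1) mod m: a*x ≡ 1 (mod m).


Use the extended Euclidean algorithm on (32, 31); each row r = 32*s + 31*t:
r=32, s=1, t=0
r=31, s=0, t=1
q=1: r=1, s=1, t=-1   [32*(1) + 31*(-1) = 1]
q=31: r=0, s=-31, t=32   [32*(-31) + 31*(32) = 0]
GCD = 1 with t = -1, so 31*(-1) ≡ 1 (mod 32)
Inverse = -1 mod 32 = 31
Check: 31 * 31 = 961 ≡ 1 (mod 32)

31^(-1) ≡ 31 (mod 32)


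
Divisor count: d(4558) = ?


4558 = 2^1 × 43^1 × 53^1
d(4558) = (1+1) × (1+1) × (1+1) = 8

8 divisors


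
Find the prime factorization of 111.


111 / 3 = 37
37 / 37 = 1
111 = 3 × 37


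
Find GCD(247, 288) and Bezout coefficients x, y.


Tabular extended Euclidean (each row: r = 247*s + 288*t):
r=247, s=1, t=0
r=288, s=0, t=1
q=0: r=247, s=1, t=0   [247*(1) + 288*(0) = 247]
q=1: r=41, s=-1, t=1   [247*(-1) + 288*(1) = 41]
q=6: r=1, s=7, t=-6   [247*(7) + 288*(-6) = 1]
q=41: r=0, s=-288, t=247   [247*(-288) + 288*(247) = 0]
GCD = 1; from the row with r=1: x=7, y=-6
Check: 247*(7) + 288*(-6) = 1729 - 1728 = 1

GCD = 1, x = 7, y = -6


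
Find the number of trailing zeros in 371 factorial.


floor(371/5) = 74
floor(371/25) = 14
floor(371/125) = 2
Total = 90

90 trailing zeros


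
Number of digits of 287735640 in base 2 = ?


287735640 in base 2 = 10001001001100111111101011000
Number of digits = 29

29 digits (base 2)


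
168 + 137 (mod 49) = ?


168 + 137 = 305
305 mod 49 = 11


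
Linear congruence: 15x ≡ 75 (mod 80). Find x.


GCD(15, 80) = 5 divides 75
Divide: 3x ≡ 15 (mod 16)
x ≡ 5 (mod 16)


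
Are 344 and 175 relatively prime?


Euclidean algorithm:
344 = 1 * 175 + 169
175 = 1 * 169 + 6
169 = 28 * 6 + 1
6 = 6 * 1 + 0
GCD(344, 175) = 1

Yes, coprime (GCD = 1)


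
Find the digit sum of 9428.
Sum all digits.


9 + 4 + 2 + 8 = 23


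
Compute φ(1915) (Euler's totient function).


1915 = 5 × 383
Prime factors: 5, 383
φ(1915) = 1915 × (1-1/5) × (1-1/383)
= 1915 × 4/5 × 382/383 = 1528

φ(1915) = 1528


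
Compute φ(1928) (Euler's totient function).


1928 = 2^3 × 241
Prime factors: 2, 241
φ(1928) = 1928 × (1-1/2) × (1-1/241)
= 1928 × 1/2 × 240/241 = 960

φ(1928) = 960


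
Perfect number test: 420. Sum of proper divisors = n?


Proper divisors of 420: 1, 2, 3, 4, 5, 6, 7, 10, 12, 14, 15, 20, 21, 28, 30, 35, 42, 60, 70, 84, 105, 140, 210
Sum = 1 + 2 + 3 + 4 + 5 + 6 + 7 + 10 + 12 + 14 + 15 + 20 + 21 + 28 + 30 + 35 + 42 + 60 + 70 + 84 + 105 + 140 + 210 = 924

No, 420 is not perfect (924 ≠ 420)


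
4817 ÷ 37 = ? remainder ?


4817 = 37 * 130 + 7
Check: 4810 + 7 = 4817

q = 130, r = 7


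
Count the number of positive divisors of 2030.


2030 = 2^1 × 5^1 × 7^1 × 29^1
d(2030) = (1+1) × (1+1) × (1+1) × (1+1) = 16

16 divisors


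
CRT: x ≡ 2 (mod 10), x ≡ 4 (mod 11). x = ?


M = 10*11 = 110
M1 = M/10 = 11, M2 = M/11 = 10
M1^(-1) mod 10 = 1, M2^(-1) mod 11 = 10
x = 2*11*1 + 4*10*10 = 422
422 mod 110 = 92
Check: 92 mod 10 = 2 ✓, 92 mod 11 = 4 ✓

x ≡ 92 (mod 110)


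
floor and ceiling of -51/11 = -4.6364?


-51/11 = -4.6364
floor = -5
ceil = -4

floor = -5, ceil = -4


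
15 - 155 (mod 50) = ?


15 - 155 = -140
-140 mod 50 = 10


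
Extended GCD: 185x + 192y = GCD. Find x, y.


Tabular extended Euclidean (each row: r = 185*s + 192*t):
r=185, s=1, t=0
r=192, s=0, t=1
q=0: r=185, s=1, t=0   [185*(1) + 192*(0) = 185]
q=1: r=7, s=-1, t=1   [185*(-1) + 192*(1) = 7]
q=26: r=3, s=27, t=-26   [185*(27) + 192*(-26) = 3]
q=2: r=1, s=-55, t=53   [185*(-55) + 192*(53) = 1]
q=3: r=0, s=192, t=-185   [185*(192) + 192*(-185) = 0]
GCD = 1; from the row with r=1: x=-55, y=53
Check: 185*(-55) + 192*(53) = -10175 + 10176 = 1

GCD = 1, x = -55, y = 53


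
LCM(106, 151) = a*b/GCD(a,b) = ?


GCD(106, 151) = 1
LCM = 106*151/1 = 16006/1 = 16006

LCM = 16006


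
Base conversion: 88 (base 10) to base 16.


88 (base 10) = 88 (decimal)
88 (decimal) = 58 (base 16)


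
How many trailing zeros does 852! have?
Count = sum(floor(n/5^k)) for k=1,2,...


floor(852/5) = 170
floor(852/25) = 34
floor(852/125) = 6
floor(852/625) = 1
Total = 211

211 trailing zeros


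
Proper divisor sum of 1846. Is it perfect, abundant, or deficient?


Proper divisors: 1, 2, 13, 26, 71, 142, 923
Sum = 1 + 2 + 13 + 26 + 71 + 142 + 923 = 1178
1178 < 1846 → deficient

s(1846) = 1178 (deficient)


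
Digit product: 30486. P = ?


3 × 0 × 4 × 8 × 6 = 0


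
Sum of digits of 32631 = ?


3 + 2 + 6 + 3 + 1 = 15


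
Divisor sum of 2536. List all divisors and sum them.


Divisors of 2536: 1, 2, 4, 8, 317, 634, 1268, 2536
Sum = 1 + 2 + 4 + 8 + 317 + 634 + 1268 + 2536 = 4770

σ(2536) = 4770


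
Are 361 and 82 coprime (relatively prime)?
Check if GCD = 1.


Euclidean algorithm:
361 = 4 * 82 + 33
82 = 2 * 33 + 16
33 = 2 * 16 + 1
16 = 16 * 1 + 0
GCD(361, 82) = 1

Yes, coprime (GCD = 1)


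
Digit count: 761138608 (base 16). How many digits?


761138608 in base 16 = 2D5E0DB0
Number of digits = 8

8 digits (base 16)


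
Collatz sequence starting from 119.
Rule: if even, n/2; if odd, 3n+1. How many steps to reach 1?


119 → 358 → 179 → 538 → 269 → 808 → 404 → 202 → 101 → 304 → 152 → 76 → 38 → 19 → 58 → 29 → 88 → 44 → 22 → 11 → 34 → 17 → 52 → 26 → 13 → 40 → 20 → 10 → 5 → 16 → 8 → 4 → 2 → 1
Total steps = 33

33 steps


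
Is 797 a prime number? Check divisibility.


Check divisors up to sqrt(797) = 28.2312
No divisors found.
797 is prime.

Yes, 797 is prime


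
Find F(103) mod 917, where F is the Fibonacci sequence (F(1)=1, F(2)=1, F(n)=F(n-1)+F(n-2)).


F(k) mod 917 for k=1..103:
1, 1, 2, 3, 5, 8, 13, 21, 34, 55, 89, 144, 233, 377, 610, 70, 680, 750, 513, 346, 859, 288, 230, 518, 748, 349, 180, 529, 709, 321, 113, 434, 547, 64, 611, 675, 369, 127, 496, 623, 202, 825, 110, 18, 128, 146, 274, 420, 694, 197, 891, 171, 145, 316, 461, 777, 321, 181, 502, 683, 268, 34, 302, 336, 638, 57, 695, 752, 530, 365, 895, 343, 321, 664, 68, 732, 800, 615, 498, 196, 694, 890, 667, 640, 390, 113, 503, 616, 202, 818, 103, 4, 107, 111, 218, 329, 547, 876, 506, 465, 54, 519, 573
F(103) mod 917 = 573


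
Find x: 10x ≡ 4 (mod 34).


GCD(10, 34) = 2 divides 4
Divide: 5x ≡ 2 (mod 17)
x ≡ 14 (mod 17)


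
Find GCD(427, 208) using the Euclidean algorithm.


427 = 2 * 208 + 11
208 = 18 * 11 + 10
11 = 1 * 10 + 1
10 = 10 * 1 + 0
GCD = 1


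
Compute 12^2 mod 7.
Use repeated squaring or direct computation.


12^1 mod 7 = 5
12^2 mod 7 = 4


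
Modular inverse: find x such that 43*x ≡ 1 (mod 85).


Use the extended Euclidean algorithm on (85, 43); each row r = 85*s + 43*t:
r=85, s=1, t=0
r=43, s=0, t=1
q=1: r=42, s=1, t=-1   [85*(1) + 43*(-1) = 42]
q=1: r=1, s=-1, t=2   [85*(-1) + 43*(2) = 1]
q=42: r=0, s=43, t=-85   [85*(43) + 43*(-85) = 0]
GCD = 1 with t = 2, so 43*(2) ≡ 1 (mod 85)
Inverse = 2 mod 85 = 2
Check: 43 * 2 = 86 ≡ 1 (mod 85)

43^(-1) ≡ 2 (mod 85)


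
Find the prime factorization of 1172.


1172 / 2 = 586
586 / 2 = 293
293 / 293 = 1
1172 = 2^2 × 293


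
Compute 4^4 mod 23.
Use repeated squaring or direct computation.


4^1 mod 23 = 4
4^2 mod 23 = 16
4^3 mod 23 = 18
4^4 mod 23 = 3


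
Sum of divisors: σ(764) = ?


Divisors of 764: 1, 2, 4, 191, 382, 764
Sum = 1 + 2 + 4 + 191 + 382 + 764 = 1344

σ(764) = 1344


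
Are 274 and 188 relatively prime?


Euclidean algorithm:
274 = 1 * 188 + 86
188 = 2 * 86 + 16
86 = 5 * 16 + 6
16 = 2 * 6 + 4
6 = 1 * 4 + 2
4 = 2 * 2 + 0
GCD(274, 188) = 2

No, not coprime (GCD = 2)


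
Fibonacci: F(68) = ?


Sequence: 1, 1, 2, 3, 5, 8, 13, 21, 34, 55, 89, 144, 233, 377, 610, 987, 1597, 2584, 4181, 6765, 10946, 17711, 28657, 46368, 75025, 121393, 196418, 317811, 514229, 832040, 1346269, 2178309, 3524578, 5702887, 9227465, 14930352, 24157817, 39088169, 63245986, 102334155, 165580141, 267914296, 433494437, 701408733, 1134903170, 1836311903, 2971215073, 4807526976, 7778742049, 12586269025, 20365011074, 32951280099, 53316291173, 86267571272, 139583862445, 225851433717, 365435296162, 591286729879, 956722026041, 1548008755920, 2504730781961, 4052739537881, 6557470319842, 10610209857723, 17167680177565, 27777890035288, 44945570212853, 72723460248141
F(68) = 72723460248141


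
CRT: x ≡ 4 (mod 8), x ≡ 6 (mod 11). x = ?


M = 8*11 = 88
M1 = M/8 = 11, M2 = M/11 = 8
M1^(-1) mod 8 = 3, M2^(-1) mod 11 = 7
x = 4*11*3 + 6*8*7 = 468
468 mod 88 = 28
Check: 28 mod 8 = 4 ✓, 28 mod 11 = 6 ✓

x ≡ 28 (mod 88)


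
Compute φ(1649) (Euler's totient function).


1649 = 17 × 97
Prime factors: 17, 97
φ(1649) = 1649 × (1-1/17) × (1-1/97)
= 1649 × 16/17 × 96/97 = 1536

φ(1649) = 1536


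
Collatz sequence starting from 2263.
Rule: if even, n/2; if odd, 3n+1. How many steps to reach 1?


2263 → 6790 → 3395 → 10186 → 5093 → 15280 → 7640 → 3820 → 1910 → 955 → 2866 → 1433 → 4300 → 2150 → 1075 → 3226 → 1613 → 4840 → 2420 → 1210 → 605 → 1816 → 908 → 454 → 227 → 682 → 341 → 1024 → 512 → 256 → 128 → 64 → 32 → 16 → 8 → 4 → 2 → 1
Total steps = 37

37 steps


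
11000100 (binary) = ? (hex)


11000100 (base 2) = 196 (decimal)
196 (decimal) = C4 (base 16)


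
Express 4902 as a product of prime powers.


4902 / 2 = 2451
2451 / 3 = 817
817 / 19 = 43
43 / 43 = 1
4902 = 2 × 3 × 19 × 43


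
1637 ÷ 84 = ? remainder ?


1637 = 84 * 19 + 41
Check: 1596 + 41 = 1637

q = 19, r = 41


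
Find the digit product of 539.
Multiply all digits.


5 × 3 × 9 = 135


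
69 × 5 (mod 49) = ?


69 × 5 = 345
345 mod 49 = 2


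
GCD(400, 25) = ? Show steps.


400 = 16 * 25 + 0
GCD = 25


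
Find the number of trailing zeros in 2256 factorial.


floor(2256/5) = 451
floor(2256/25) = 90
floor(2256/125) = 18
floor(2256/625) = 3
Total = 562

562 trailing zeros


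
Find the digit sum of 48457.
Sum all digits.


4 + 8 + 4 + 5 + 7 = 28


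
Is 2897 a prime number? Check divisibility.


Check divisors up to sqrt(2897) = 53.8238
No divisors found.
2897 is prime.

Yes, 2897 is prime


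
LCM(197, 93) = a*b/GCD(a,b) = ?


GCD(197, 93) = 1
LCM = 197*93/1 = 18321/1 = 18321

LCM = 18321


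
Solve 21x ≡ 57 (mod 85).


GCD(21, 85) = 1, unique solution
a^(-1) mod 85 = 81
x = 81 * 57 mod 85 = 27

x ≡ 27 (mod 85)


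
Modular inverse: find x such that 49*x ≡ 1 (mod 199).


Use the extended Euclidean algorithm on (199, 49); each row r = 199*s + 49*t:
r=199, s=1, t=0
r=49, s=0, t=1
q=4: r=3, s=1, t=-4   [199*(1) + 49*(-4) = 3]
q=16: r=1, s=-16, t=65   [199*(-16) + 49*(65) = 1]
q=3: r=0, s=49, t=-199   [199*(49) + 49*(-199) = 0]
GCD = 1 with t = 65, so 49*(65) ≡ 1 (mod 199)
Inverse = 65 mod 199 = 65
Check: 49 * 65 = 3185 ≡ 1 (mod 199)

49^(-1) ≡ 65 (mod 199)


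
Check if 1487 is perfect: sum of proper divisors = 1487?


Proper divisors of 1487: 1
Sum = 1 = 1

No, 1487 is not perfect (1 ≠ 1487)


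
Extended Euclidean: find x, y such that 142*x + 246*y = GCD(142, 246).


Tabular extended Euclidean (each row: r = 142*s + 246*t):
r=142, s=1, t=0
r=246, s=0, t=1
q=0: r=142, s=1, t=0   [142*(1) + 246*(0) = 142]
q=1: r=104, s=-1, t=1   [142*(-1) + 246*(1) = 104]
q=1: r=38, s=2, t=-1   [142*(2) + 246*(-1) = 38]
q=2: r=28, s=-5, t=3   [142*(-5) + 246*(3) = 28]
q=1: r=10, s=7, t=-4   [142*(7) + 246*(-4) = 10]
q=2: r=8, s=-19, t=11   [142*(-19) + 246*(11) = 8]
q=1: r=2, s=26, t=-15   [142*(26) + 246*(-15) = 2]
q=4: r=0, s=-123, t=71   [142*(-123) + 246*(71) = 0]
GCD = 2; from the row with r=2: x=26, y=-15
Check: 142*(26) + 246*(-15) = 3692 - 3690 = 2

GCD = 2, x = 26, y = -15


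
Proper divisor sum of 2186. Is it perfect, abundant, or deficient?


Proper divisors: 1, 2, 1093
Sum = 1 + 2 + 1093 = 1096
1096 < 2186 → deficient

s(2186) = 1096 (deficient)


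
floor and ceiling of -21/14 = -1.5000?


-21/14 = -1.5000
floor = -2
ceil = -1

floor = -2, ceil = -1


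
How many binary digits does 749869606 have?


749869606 in base 2 = 101100101100100001101000100110
Number of digits = 30

30 digits (base 2)


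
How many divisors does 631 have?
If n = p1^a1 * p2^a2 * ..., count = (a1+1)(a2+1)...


631 = 631^1
d(631) = (1+1) = 2

2 divisors


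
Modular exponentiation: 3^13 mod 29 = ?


3^1 mod 29 = 3
3^2 mod 29 = 9
3^3 mod 29 = 27
3^4 mod 29 = 23
3^5 mod 29 = 11
3^6 mod 29 = 4
3^7 mod 29 = 12
3^8 mod 29 = 7
3^9 mod 29 = 21
3^10 mod 29 = 5
3^11 mod 29 = 15
3^12 mod 29 = 16
3^13 mod 29 = 19


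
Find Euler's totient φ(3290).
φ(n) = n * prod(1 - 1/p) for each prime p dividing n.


3290 = 2 × 5 × 7 × 47
Prime factors: 2, 5, 7, 47
φ(3290) = 3290 × (1-1/2) × (1-1/5) × (1-1/7) × (1-1/47)
= 3290 × 1/2 × 4/5 × 6/7 × 46/47 = 1104

φ(3290) = 1104


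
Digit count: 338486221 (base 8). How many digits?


338486221 in base 8 = 2413161715
Number of digits = 10

10 digits (base 8)


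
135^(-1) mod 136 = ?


Use the extended Euclidean algorithm on (136, 135); each row r = 136*s + 135*t:
r=136, s=1, t=0
r=135, s=0, t=1
q=1: r=1, s=1, t=-1   [136*(1) + 135*(-1) = 1]
q=135: r=0, s=-135, t=136   [136*(-135) + 135*(136) = 0]
GCD = 1 with t = -1, so 135*(-1) ≡ 1 (mod 136)
Inverse = -1 mod 136 = 135
Check: 135 * 135 = 18225 ≡ 1 (mod 136)

135^(-1) ≡ 135 (mod 136)


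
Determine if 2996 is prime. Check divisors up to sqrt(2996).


2996 / 2 = 1498 (exact division)
2996 is NOT prime.

No, 2996 is not prime


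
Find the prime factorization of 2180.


2180 / 2 = 1090
1090 / 2 = 545
545 / 5 = 109
109 / 109 = 1
2180 = 2^2 × 5 × 109


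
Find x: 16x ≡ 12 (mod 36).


GCD(16, 36) = 4 divides 12
Divide: 4x ≡ 3 (mod 9)
x ≡ 3 (mod 9)


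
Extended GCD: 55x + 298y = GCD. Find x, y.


Tabular extended Euclidean (each row: r = 55*s + 298*t):
r=55, s=1, t=0
r=298, s=0, t=1
q=0: r=55, s=1, t=0   [55*(1) + 298*(0) = 55]
q=5: r=23, s=-5, t=1   [55*(-5) + 298*(1) = 23]
q=2: r=9, s=11, t=-2   [55*(11) + 298*(-2) = 9]
q=2: r=5, s=-27, t=5   [55*(-27) + 298*(5) = 5]
q=1: r=4, s=38, t=-7   [55*(38) + 298*(-7) = 4]
q=1: r=1, s=-65, t=12   [55*(-65) + 298*(12) = 1]
q=4: r=0, s=298, t=-55   [55*(298) + 298*(-55) = 0]
GCD = 1; from the row with r=1: x=-65, y=12
Check: 55*(-65) + 298*(12) = -3575 + 3576 = 1

GCD = 1, x = -65, y = 12


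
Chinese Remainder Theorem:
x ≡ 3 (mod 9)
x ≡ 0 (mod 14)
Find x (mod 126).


M = 9*14 = 126
M1 = M/9 = 14, M2 = M/14 = 9
M1^(-1) mod 9 = 2, M2^(-1) mod 14 = 11
x = 3*14*2 + 0*9*11 = 84
84 mod 126 = 84
Check: 84 mod 9 = 3 ✓, 84 mod 14 = 0 ✓

x ≡ 84 (mod 126)


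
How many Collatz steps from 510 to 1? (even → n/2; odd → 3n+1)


510 → 255 → 766 → 383 → 1150 → 575 → 1726 → 863 → 2590 → 1295 → 3886 → 1943 → 5830 → 2915 → 8746 → 4373 → 13120 → 6560 → 3280 → 1640 → 820 → 410 → 205 → 616 → 308 → 154 → 77 → 232 → 116 → 58 → 29 → 88 → 44 → 22 → 11 → 34 → 17 → 52 → 26 → 13 → 40 → 20 → 10 → 5 → 16 → 8 → 4 → 2 → 1
Total steps = 48

48 steps


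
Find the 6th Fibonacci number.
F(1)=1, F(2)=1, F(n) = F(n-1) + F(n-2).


Sequence: 1, 1, 2, 3, 5, 8
F(6) = 8


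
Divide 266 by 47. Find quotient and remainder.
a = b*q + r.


266 = 47 * 5 + 31
Check: 235 + 31 = 266

q = 5, r = 31


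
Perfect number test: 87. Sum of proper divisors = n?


Proper divisors of 87: 1, 3, 29
Sum = 1 + 3 + 29 = 33

No, 87 is not perfect (33 ≠ 87)


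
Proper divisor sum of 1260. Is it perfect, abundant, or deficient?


Proper divisors: 1, 2, 3, 4, 5, 6, 7, 9, 10, 12, 14, 15, 18, 20, 21, 28, 30, 35, 36, 42, 45, 60, 63, 70, 84, 90, 105, 126, 140, 180, 210, 252, 315, 420, 630
Sum = 1 + 2 + 3 + 4 + 5 + 6 + 7 + 9 + 10 + 12 + 14 + 15 + 18 + 20 + 21 + 28 + 30 + 35 + 36 + 42 + 45 + 60 + 63 + 70 + 84 + 90 + 105 + 126 + 140 + 180 + 210 + 252 + 315 + 420 + 630 = 3108
3108 > 1260 → abundant

s(1260) = 3108 (abundant)
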